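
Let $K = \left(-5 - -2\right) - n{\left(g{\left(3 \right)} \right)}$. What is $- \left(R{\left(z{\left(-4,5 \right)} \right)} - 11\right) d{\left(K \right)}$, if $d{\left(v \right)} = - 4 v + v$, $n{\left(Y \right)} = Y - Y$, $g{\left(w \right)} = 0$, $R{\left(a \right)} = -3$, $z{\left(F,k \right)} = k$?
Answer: $126$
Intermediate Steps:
$n{\left(Y \right)} = 0$
$K = -3$ ($K = \left(-5 - -2\right) - 0 = \left(-5 + 2\right) + 0 = -3 + 0 = -3$)
$d{\left(v \right)} = - 3 v$
$- \left(R{\left(z{\left(-4,5 \right)} \right)} - 11\right) d{\left(K \right)} = - \left(-3 - 11\right) \left(\left(-3\right) \left(-3\right)\right) = - \left(-14\right) 9 = \left(-1\right) \left(-126\right) = 126$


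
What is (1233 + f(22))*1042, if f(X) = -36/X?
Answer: 14113890/11 ≈ 1.2831e+6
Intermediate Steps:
(1233 + f(22))*1042 = (1233 - 36/22)*1042 = (1233 - 36*1/22)*1042 = (1233 - 18/11)*1042 = (13545/11)*1042 = 14113890/11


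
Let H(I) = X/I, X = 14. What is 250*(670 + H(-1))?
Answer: 164000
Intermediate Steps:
H(I) = 14/I
250*(670 + H(-1)) = 250*(670 + 14/(-1)) = 250*(670 + 14*(-1)) = 250*(670 - 14) = 250*656 = 164000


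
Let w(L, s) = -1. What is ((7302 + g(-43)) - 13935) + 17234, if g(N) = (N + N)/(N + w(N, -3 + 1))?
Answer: 233265/22 ≈ 10603.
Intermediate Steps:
g(N) = 2*N/(-1 + N) (g(N) = (N + N)/(N - 1) = (2*N)/(-1 + N) = 2*N/(-1 + N))
((7302 + g(-43)) - 13935) + 17234 = ((7302 + 2*(-43)/(-1 - 43)) - 13935) + 17234 = ((7302 + 2*(-43)/(-44)) - 13935) + 17234 = ((7302 + 2*(-43)*(-1/44)) - 13935) + 17234 = ((7302 + 43/22) - 13935) + 17234 = (160687/22 - 13935) + 17234 = -145883/22 + 17234 = 233265/22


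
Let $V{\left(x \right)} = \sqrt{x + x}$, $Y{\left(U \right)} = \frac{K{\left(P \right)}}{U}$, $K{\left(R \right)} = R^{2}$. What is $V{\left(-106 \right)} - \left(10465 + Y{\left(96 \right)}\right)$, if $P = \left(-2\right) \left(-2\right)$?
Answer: $- \frac{62791}{6} + 2 i \sqrt{53} \approx -10465.0 + 14.56 i$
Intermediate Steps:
$P = 4$
$Y{\left(U \right)} = \frac{16}{U}$ ($Y{\left(U \right)} = \frac{4^{2}}{U} = \frac{16}{U}$)
$V{\left(x \right)} = \sqrt{2} \sqrt{x}$ ($V{\left(x \right)} = \sqrt{2 x} = \sqrt{2} \sqrt{x}$)
$V{\left(-106 \right)} - \left(10465 + Y{\left(96 \right)}\right) = \sqrt{2} \sqrt{-106} - \left(10465 + \frac{16}{96}\right) = \sqrt{2} i \sqrt{106} - \left(10465 + 16 \cdot \frac{1}{96}\right) = 2 i \sqrt{53} - \frac{62791}{6} = - \frac{62791}{6} + 2 i \sqrt{53}$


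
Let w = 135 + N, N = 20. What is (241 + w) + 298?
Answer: 694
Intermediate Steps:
w = 155 (w = 135 + 20 = 155)
(241 + w) + 298 = (241 + 155) + 298 = 396 + 298 = 694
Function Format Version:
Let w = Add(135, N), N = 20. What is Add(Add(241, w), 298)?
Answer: 694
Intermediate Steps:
w = 155 (w = Add(135, 20) = 155)
Add(Add(241, w), 298) = Add(Add(241, 155), 298) = Add(396, 298) = 694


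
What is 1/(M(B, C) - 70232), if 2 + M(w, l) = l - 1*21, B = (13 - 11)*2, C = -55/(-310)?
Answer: -62/4355799 ≈ -1.4234e-5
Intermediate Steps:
C = 11/62 (C = -55*(-1/310) = 11/62 ≈ 0.17742)
B = 4 (B = 2*2 = 4)
M(w, l) = -23 + l (M(w, l) = -2 + (l - 1*21) = -2 + (l - 21) = -2 + (-21 + l) = -23 + l)
1/(M(B, C) - 70232) = 1/((-23 + 11/62) - 70232) = 1/(-1415/62 - 70232) = 1/(-4355799/62) = -62/4355799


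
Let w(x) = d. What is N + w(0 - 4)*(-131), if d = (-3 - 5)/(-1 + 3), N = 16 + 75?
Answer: 615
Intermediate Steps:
N = 91
d = -4 (d = -8/2 = -8*½ = -4)
w(x) = -4
N + w(0 - 4)*(-131) = 91 - 4*(-131) = 91 + 524 = 615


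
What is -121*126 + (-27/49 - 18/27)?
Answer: -2241341/147 ≈ -15247.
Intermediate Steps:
-121*126 + (-27/49 - 18/27) = -15246 + (-27*1/49 - 18*1/27) = -15246 + (-27/49 - 2/3) = -15246 - 179/147 = -2241341/147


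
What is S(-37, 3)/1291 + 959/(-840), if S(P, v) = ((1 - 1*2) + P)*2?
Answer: -185987/154920 ≈ -1.2005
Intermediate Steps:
S(P, v) = -2 + 2*P (S(P, v) = ((1 - 2) + P)*2 = (-1 + P)*2 = -2 + 2*P)
S(-37, 3)/1291 + 959/(-840) = (-2 + 2*(-37))/1291 + 959/(-840) = (-2 - 74)*(1/1291) + 959*(-1/840) = -76*1/1291 - 137/120 = -76/1291 - 137/120 = -185987/154920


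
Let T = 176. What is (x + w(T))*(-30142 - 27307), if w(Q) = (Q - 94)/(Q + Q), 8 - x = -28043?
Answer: -283626689633/176 ≈ -1.6115e+9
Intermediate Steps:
x = 28051 (x = 8 - 1*(-28043) = 8 + 28043 = 28051)
w(Q) = (-94 + Q)/(2*Q) (w(Q) = (-94 + Q)/((2*Q)) = (-94 + Q)*(1/(2*Q)) = (-94 + Q)/(2*Q))
(x + w(T))*(-30142 - 27307) = (28051 + (1/2)*(-94 + 176)/176)*(-30142 - 27307) = (28051 + (1/2)*(1/176)*82)*(-57449) = (28051 + 41/176)*(-57449) = (4937017/176)*(-57449) = -283626689633/176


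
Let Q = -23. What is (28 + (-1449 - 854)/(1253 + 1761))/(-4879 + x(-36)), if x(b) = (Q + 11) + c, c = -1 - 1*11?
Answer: -82089/14777642 ≈ -0.0055549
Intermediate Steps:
c = -12 (c = -1 - 11 = -12)
x(b) = -24 (x(b) = (-23 + 11) - 12 = -12 - 12 = -24)
(28 + (-1449 - 854)/(1253 + 1761))/(-4879 + x(-36)) = (28 + (-1449 - 854)/(1253 + 1761))/(-4879 - 24) = (28 - 2303/3014)/(-4903) = (28 - 2303*1/3014)*(-1/4903) = (28 - 2303/3014)*(-1/4903) = (82089/3014)*(-1/4903) = -82089/14777642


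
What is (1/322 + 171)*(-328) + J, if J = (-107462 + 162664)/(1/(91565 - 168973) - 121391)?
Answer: -84855417444836604/1512858159169 ≈ -56090.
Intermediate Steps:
J = -4273076416/9396634529 (J = 55202/(1/(-77408) - 121391) = 55202/(-1/77408 - 121391) = 55202/(-9396634529/77408) = 55202*(-77408/9396634529) = -4273076416/9396634529 ≈ -0.45475)
(1/322 + 171)*(-328) + J = (1/322 + 171)*(-328) - 4273076416/9396634529 = (55063/322)*(-328) - 4273076416/9396634529 = -9030332/161 - 4273076416/9396634529 = -84855417444836604/1512858159169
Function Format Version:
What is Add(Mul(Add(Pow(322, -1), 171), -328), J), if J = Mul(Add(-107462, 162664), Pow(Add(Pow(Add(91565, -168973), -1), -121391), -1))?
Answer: Rational(-84855417444836604, 1512858159169) ≈ -56090.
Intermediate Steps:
J = Rational(-4273076416, 9396634529) (J = Mul(55202, Pow(Add(Pow(-77408, -1), -121391), -1)) = Mul(55202, Pow(Add(Rational(-1, 77408), -121391), -1)) = Mul(55202, Pow(Rational(-9396634529, 77408), -1)) = Mul(55202, Rational(-77408, 9396634529)) = Rational(-4273076416, 9396634529) ≈ -0.45475)
Add(Mul(Add(Pow(322, -1), 171), -328), J) = Add(Mul(Add(Pow(322, -1), 171), -328), Rational(-4273076416, 9396634529)) = Add(Mul(Add(Rational(1, 322), 171), -328), Rational(-4273076416, 9396634529)) = Add(Mul(Rational(55063, 322), -328), Rational(-4273076416, 9396634529)) = Add(Rational(-9030332, 161), Rational(-4273076416, 9396634529)) = Rational(-84855417444836604, 1512858159169)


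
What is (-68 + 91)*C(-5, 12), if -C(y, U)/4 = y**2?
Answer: -2300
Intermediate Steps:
C(y, U) = -4*y**2
(-68 + 91)*C(-5, 12) = (-68 + 91)*(-4*(-5)**2) = 23*(-4*25) = 23*(-100) = -2300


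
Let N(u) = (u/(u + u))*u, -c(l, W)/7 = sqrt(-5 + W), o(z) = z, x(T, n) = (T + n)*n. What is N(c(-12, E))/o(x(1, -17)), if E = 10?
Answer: -7*sqrt(5)/544 ≈ -0.028773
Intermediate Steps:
x(T, n) = n*(T + n)
c(l, W) = -7*sqrt(-5 + W)
N(u) = u/2 (N(u) = (u/((2*u)))*u = ((1/(2*u))*u)*u = u/2)
N(c(-12, E))/o(x(1, -17)) = ((-7*sqrt(-5 + 10))/2)/((-17*(1 - 17))) = ((-7*sqrt(5))/2)/((-17*(-16))) = -7*sqrt(5)/2/272 = -7*sqrt(5)/2*(1/272) = -7*sqrt(5)/544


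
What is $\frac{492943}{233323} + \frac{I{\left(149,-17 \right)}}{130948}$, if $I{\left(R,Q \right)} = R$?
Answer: $\frac{64584665091}{30553180204} \approx 2.1138$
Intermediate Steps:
$\frac{492943}{233323} + \frac{I{\left(149,-17 \right)}}{130948} = \frac{492943}{233323} + \frac{149}{130948} = \frac{64584665091}{30553180204}$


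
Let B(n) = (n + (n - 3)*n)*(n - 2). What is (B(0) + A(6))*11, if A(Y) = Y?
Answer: 66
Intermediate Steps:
B(n) = (-2 + n)*(n + n*(-3 + n)) (B(n) = (n + (-3 + n)*n)*(-2 + n) = (n + n*(-3 + n))*(-2 + n) = (-2 + n)*(n + n*(-3 + n)))
(B(0) + A(6))*11 = (0*(4 + 0**2 - 4*0) + 6)*11 = (0*(4 + 0 + 0) + 6)*11 = (0*4 + 6)*11 = (0 + 6)*11 = 6*11 = 66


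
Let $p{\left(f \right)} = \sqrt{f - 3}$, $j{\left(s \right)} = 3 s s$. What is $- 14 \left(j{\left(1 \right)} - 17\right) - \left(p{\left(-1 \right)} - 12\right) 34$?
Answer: $604 - 68 i \approx 604.0 - 68.0 i$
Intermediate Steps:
$j{\left(s \right)} = 3 s^{2}$
$p{\left(f \right)} = \sqrt{-3 + f}$
$- 14 \left(j{\left(1 \right)} - 17\right) - \left(p{\left(-1 \right)} - 12\right) 34 = - 14 \left(3 \cdot 1^{2} - 17\right) - \left(\sqrt{-3 - 1} - 12\right) 34 = - 14 \left(3 \cdot 1 - 17\right) - \left(\sqrt{-4} - 12\right) 34 = - 14 \left(3 - 17\right) - \left(2 i - 12\right) 34 = \left(-14\right) \left(-14\right) - \left(-12 + 2 i\right) 34 = 196 - \left(-408 + 68 i\right) = 196 + \left(408 - 68 i\right) = 604 - 68 i$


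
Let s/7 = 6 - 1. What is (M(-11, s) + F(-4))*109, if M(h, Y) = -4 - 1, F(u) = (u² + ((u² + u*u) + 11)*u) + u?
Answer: -17985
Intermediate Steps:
s = 35 (s = 7*(6 - 1) = 7*5 = 35)
F(u) = u + u² + u*(11 + 2*u²) (F(u) = (u² + ((u² + u²) + 11)*u) + u = (u² + (2*u² + 11)*u) + u = (u² + (11 + 2*u²)*u) + u = (u² + u*(11 + 2*u²)) + u = u + u² + u*(11 + 2*u²))
M(h, Y) = -5
(M(-11, s) + F(-4))*109 = (-5 - 4*(12 - 4 + 2*(-4)²))*109 = (-5 - 4*(12 - 4 + 2*16))*109 = (-5 - 4*(12 - 4 + 32))*109 = (-5 - 4*40)*109 = (-5 - 160)*109 = -165*109 = -17985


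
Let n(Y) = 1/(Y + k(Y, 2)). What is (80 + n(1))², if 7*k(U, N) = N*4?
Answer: 1456849/225 ≈ 6474.9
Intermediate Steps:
k(U, N) = 4*N/7 (k(U, N) = (N*4)/7 = (4*N)/7 = 4*N/7)
n(Y) = 1/(8/7 + Y) (n(Y) = 1/(Y + (4/7)*2) = 1/(Y + 8/7) = 1/(8/7 + Y))
(80 + n(1))² = (80 + 7/(8 + 7*1))² = (80 + 7/(8 + 7))² = (80 + 7/15)² = (1207/15)² = 1456849/225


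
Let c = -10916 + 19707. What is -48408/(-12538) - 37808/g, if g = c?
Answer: -24240988/55110779 ≈ -0.43986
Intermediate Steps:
c = 8791
g = 8791
-48408/(-12538) - 37808/g = -48408/(-12538) - 37808/8791 = -48408*(-1/12538) - 37808*1/8791 = 24204/6269 - 37808/8791 = -24240988/55110779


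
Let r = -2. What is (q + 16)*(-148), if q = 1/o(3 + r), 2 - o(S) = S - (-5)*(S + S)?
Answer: -21164/9 ≈ -2351.6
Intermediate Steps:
o(S) = 2 - 11*S (o(S) = 2 - (S - (-5)*(S + S)) = 2 - (S - (-5)*2*S) = 2 - (S - (-10)*S) = 2 - (S + 10*S) = 2 - 11*S)
q = -⅑ (q = 1/(2 - 11*(3 - 2)) = 1/(2 - 11*1) = 1/(2 - 11) = 1/(-9) = -⅑ ≈ -0.11111)
(q + 16)*(-148) = (-⅑ + 16)*(-148) = (143/9)*(-148) = -21164/9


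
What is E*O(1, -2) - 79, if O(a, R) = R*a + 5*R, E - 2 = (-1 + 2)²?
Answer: -115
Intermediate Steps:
E = 3 (E = 2 + (-1 + 2)² = 2 + 1² = 2 + 1 = 3)
O(a, R) = 5*R + R*a
E*O(1, -2) - 79 = 3*(-2*(5 + 1)) - 79 = 3*(-2*6) - 79 = 3*(-12) - 79 = -36 - 79 = -115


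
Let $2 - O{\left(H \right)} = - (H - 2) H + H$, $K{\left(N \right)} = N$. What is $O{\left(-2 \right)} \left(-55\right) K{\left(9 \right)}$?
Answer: $-5940$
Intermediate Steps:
$O{\left(H \right)} = 2 - H - H \left(2 - H\right)$ ($O{\left(H \right)} = 2 - \left(- (H - 2) H + H\right) = 2 - \left(- (-2 + H) H + H\right) = 2 - \left(\left(2 - H\right) H + H\right) = 2 - \left(H \left(2 - H\right) + H\right) = 2 - \left(H + H \left(2 - H\right)\right) = 2 - H - H \left(2 - H\right)$)
$O{\left(-2 \right)} \left(-55\right) K{\left(9 \right)} = \left(2 + \left(-2\right)^{2} - -6\right) \left(-55\right) 9 = \left(2 + 4 + 6\right) \left(-55\right) 9 = 12 \left(-55\right) 9 = \left(-660\right) 9 = -5940$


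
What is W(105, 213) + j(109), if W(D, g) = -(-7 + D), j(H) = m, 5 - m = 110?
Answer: -203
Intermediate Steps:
m = -105 (m = 5 - 1*110 = 5 - 110 = -105)
j(H) = -105
W(D, g) = 7 - D
W(105, 213) + j(109) = (7 - 1*105) - 105 = (7 - 105) - 105 = -98 - 105 = -203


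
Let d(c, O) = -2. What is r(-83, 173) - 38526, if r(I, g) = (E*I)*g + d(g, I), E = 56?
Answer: -842632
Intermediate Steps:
r(I, g) = -2 + 56*I*g (r(I, g) = (56*I)*g - 2 = 56*I*g - 2 = -2 + 56*I*g)
r(-83, 173) - 38526 = (-2 + 56*(-83)*173) - 38526 = (-2 - 804104) - 38526 = -804106 - 38526 = -842632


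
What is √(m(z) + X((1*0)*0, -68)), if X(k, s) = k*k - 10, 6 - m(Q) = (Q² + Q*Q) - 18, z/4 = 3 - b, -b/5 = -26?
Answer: 3*I*√57346 ≈ 718.41*I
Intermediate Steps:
b = 130 (b = -5*(-26) = 130)
z = -508 (z = 4*(3 - 1*130) = 4*(3 - 130) = 4*(-127) = -508)
m(Q) = 24 - 2*Q² (m(Q) = 6 - ((Q² + Q*Q) - 18) = 6 - ((Q² + Q²) - 18) = 6 - (2*Q² - 18) = 6 - (-18 + 2*Q²) = 6 + (18 - 2*Q²) = 24 - 2*Q²)
X(k, s) = -10 + k² (X(k, s) = k² - 10 = -10 + k²)
√(m(z) + X((1*0)*0, -68)) = √((24 - 2*(-508)²) + (-10 + ((1*0)*0)²)) = √((24 - 2*258064) + (-10 + (0*0)²)) = √((24 - 516128) + (-10 + 0²)) = √(-516104 + (-10 + 0)) = √(-516104 - 10) = √(-516114) = 3*I*√57346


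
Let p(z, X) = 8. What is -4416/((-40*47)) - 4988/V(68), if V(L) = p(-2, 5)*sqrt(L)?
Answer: 552/235 - 1247*sqrt(17)/68 ≈ -73.262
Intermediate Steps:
V(L) = 8*sqrt(L)
-4416/((-40*47)) - 4988/V(68) = -4416/((-40*47)) - 4988*sqrt(17)/272 = -4416/(-1880) - 4988*sqrt(17)/272 = -4416*(-1/1880) - 4988*sqrt(17)/272 = 552/235 - 1247*sqrt(17)/68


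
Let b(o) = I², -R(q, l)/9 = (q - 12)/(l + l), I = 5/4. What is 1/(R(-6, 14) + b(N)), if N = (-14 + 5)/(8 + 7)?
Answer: 112/823 ≈ 0.13609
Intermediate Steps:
I = 5/4 (I = 5*(¼) = 5/4 ≈ 1.2500)
R(q, l) = -9*(-12 + q)/(2*l) (R(q, l) = -9*(q - 12)/(l + l) = -9*(-12 + q)/(2*l))
N = -⅗ (N = -9/15 = -9*1/15 = -⅗ ≈ -0.60000)
b(o) = 25/16 (b(o) = (5/4)² = 25/16)
1/(R(-6, 14) + b(N)) = 1/((9/2)*(12 - 1*(-6))/14 + 25/16) = 1/((9/2)*(1/14)*(12 + 6) + 25/16) = 1/((9/2)*(1/14)*18 + 25/16) = 1/(81/14 + 25/16) = 1/(823/112) = 112/823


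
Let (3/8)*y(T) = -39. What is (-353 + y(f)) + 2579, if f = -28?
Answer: 2122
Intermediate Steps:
y(T) = -104 (y(T) = (8/3)*(-39) = -104)
(-353 + y(f)) + 2579 = (-353 - 104) + 2579 = -457 + 2579 = 2122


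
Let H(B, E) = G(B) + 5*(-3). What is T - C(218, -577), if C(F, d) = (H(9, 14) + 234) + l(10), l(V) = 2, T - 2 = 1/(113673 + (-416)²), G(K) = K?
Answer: -65374211/286729 ≈ -228.00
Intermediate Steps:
H(B, E) = -15 + B (H(B, E) = B + 5*(-3) = B - 15 = -15 + B)
T = 573459/286729 (T = 2 + 1/(113673 + (-416)²) = 2 + 1/(113673 + 173056) = 2 + 1/286729 = 573459/286729 ≈ 2.0000)
C(F, d) = 230 (C(F, d) = ((-15 + 9) + 234) + 2 = (-6 + 234) + 2 = 228 + 2 = 230)
T - C(218, -577) = 573459/286729 - 1*230 = 573459/286729 - 230 = -65374211/286729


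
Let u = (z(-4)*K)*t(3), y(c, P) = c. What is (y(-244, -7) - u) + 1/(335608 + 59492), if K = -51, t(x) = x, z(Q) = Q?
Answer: -338205599/395100 ≈ -856.00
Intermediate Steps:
u = 612 (u = -4*(-51)*3 = 204*3 = 612)
(y(-244, -7) - u) + 1/(335608 + 59492) = (-244 - 1*612) + 1/(335608 + 59492) = (-244 - 612) + 1/395100 = -856 + 1/395100 = -338205599/395100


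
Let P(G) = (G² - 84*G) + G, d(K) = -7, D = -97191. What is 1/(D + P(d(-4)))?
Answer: -1/96561 ≈ -1.0356e-5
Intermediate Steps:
P(G) = G² - 83*G
1/(D + P(d(-4))) = 1/(-97191 - 7*(-83 - 7)) = 1/(-97191 - 7*(-90)) = 1/(-97191 + 630) = 1/(-96561) = -1/96561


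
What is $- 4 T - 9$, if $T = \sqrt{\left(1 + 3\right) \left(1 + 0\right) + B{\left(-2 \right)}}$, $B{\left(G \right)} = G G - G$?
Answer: $-9 - 4 \sqrt{10} \approx -21.649$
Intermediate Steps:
$B{\left(G \right)} = G^{2} - G$
$T = \sqrt{10}$ ($T = \sqrt{\left(1 + 3\right) \left(1 + 0\right) - 2 \left(-1 - 2\right)} = \sqrt{4 \cdot 1 - -6} = \sqrt{4 + 6} = \sqrt{10} \approx 3.1623$)
$- 4 T - 9 = - 4 \sqrt{10} - 9 = -9 - 4 \sqrt{10}$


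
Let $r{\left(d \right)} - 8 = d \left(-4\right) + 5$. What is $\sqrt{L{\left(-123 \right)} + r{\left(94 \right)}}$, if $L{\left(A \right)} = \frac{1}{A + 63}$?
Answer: $\frac{i \sqrt{326715}}{30} \approx 19.053 i$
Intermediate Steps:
$r{\left(d \right)} = 13 - 4 d$ ($r{\left(d \right)} = 8 + \left(d \left(-4\right) + 5\right) = 8 - \left(-5 + 4 d\right) = 13 - 4 d$)
$L{\left(A \right)} = \frac{1}{63 + A}$
$\sqrt{L{\left(-123 \right)} + r{\left(94 \right)}} = \sqrt{\frac{1}{63 - 123} + \left(13 - 376\right)} = \sqrt{\frac{1}{-60} + \left(13 - 376\right)} = \sqrt{- \frac{1}{60} - 363} = \sqrt{- \frac{21781}{60}} = \frac{i \sqrt{326715}}{30}$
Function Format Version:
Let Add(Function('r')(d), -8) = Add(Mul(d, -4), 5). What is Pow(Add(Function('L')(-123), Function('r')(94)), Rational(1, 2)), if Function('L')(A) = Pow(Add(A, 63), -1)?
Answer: Mul(Rational(1, 30), I, Pow(326715, Rational(1, 2))) ≈ Mul(19.053, I)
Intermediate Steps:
Function('r')(d) = Add(13, Mul(-4, d)) (Function('r')(d) = Add(8, Add(Mul(d, -4), 5)) = Add(8, Add(Mul(-4, d), 5)) = Add(8, Add(5, Mul(-4, d))) = Add(13, Mul(-4, d)))
Function('L')(A) = Pow(Add(63, A), -1)
Pow(Add(Function('L')(-123), Function('r')(94)), Rational(1, 2)) = Pow(Add(Pow(Add(63, -123), -1), Add(13, Mul(-4, 94))), Rational(1, 2)) = Pow(Add(Pow(-60, -1), Add(13, -376)), Rational(1, 2)) = Pow(Add(Rational(-1, 60), -363), Rational(1, 2)) = Pow(Rational(-21781, 60), Rational(1, 2)) = Mul(Rational(1, 30), I, Pow(326715, Rational(1, 2)))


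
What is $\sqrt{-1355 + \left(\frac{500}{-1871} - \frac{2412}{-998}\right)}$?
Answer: $\frac{3 i \sqrt{131025532138789}}{933629} \approx 36.781 i$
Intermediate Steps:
$\sqrt{-1355 + \left(\frac{500}{-1871} - \frac{2412}{-998}\right)} = \sqrt{-1355 + \left(500 \left(- \frac{1}{1871}\right) - - \frac{1206}{499}\right)} = \sqrt{-1355 + \left(- \frac{500}{1871} + \frac{1206}{499}\right)} = \sqrt{-1355 + \frac{2006926}{933629}} = \sqrt{- \frac{1263060369}{933629}} = \frac{3 i \sqrt{131025532138789}}{933629}$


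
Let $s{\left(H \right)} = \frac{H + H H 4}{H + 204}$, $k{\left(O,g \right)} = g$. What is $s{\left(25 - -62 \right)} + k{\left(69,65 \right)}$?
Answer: $\frac{16426}{97} \approx 169.34$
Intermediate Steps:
$s{\left(H \right)} = \frac{H + 4 H^{2}}{204 + H}$ ($s{\left(H \right)} = \frac{H + H^{2} \cdot 4}{204 + H} = \frac{H + 4 H^{2}}{204 + H}$)
$s{\left(25 - -62 \right)} + k{\left(69,65 \right)} = \frac{\left(25 - -62\right) \left(1 + 4 \left(25 - -62\right)\right)}{204 + \left(25 - -62\right)} + 65 = \frac{\left(25 + 62\right) \left(1 + 4 \left(25 + 62\right)\right)}{204 + \left(25 + 62\right)} + 65 = \frac{87 \left(1 + 4 \cdot 87\right)}{204 + 87} + 65 = \frac{87 \left(1 + 348\right)}{291} + 65 = 87 \cdot \frac{1}{291} \cdot 349 + 65 = \frac{10121}{97} + 65 = \frac{16426}{97}$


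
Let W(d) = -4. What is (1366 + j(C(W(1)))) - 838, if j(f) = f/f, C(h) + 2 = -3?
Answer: 529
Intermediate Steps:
C(h) = -5 (C(h) = -2 - 3 = -5)
j(f) = 1
(1366 + j(C(W(1)))) - 838 = (1366 + 1) - 838 = 1367 - 838 = 529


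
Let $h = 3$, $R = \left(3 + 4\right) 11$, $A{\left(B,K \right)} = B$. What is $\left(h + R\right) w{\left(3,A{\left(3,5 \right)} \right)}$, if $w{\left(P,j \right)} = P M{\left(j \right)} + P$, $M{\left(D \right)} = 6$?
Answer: $1680$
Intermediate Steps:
$R = 77$ ($R = 7 \cdot 11 = 77$)
$w{\left(P,j \right)} = 7 P$ ($w{\left(P,j \right)} = P 6 + P = 6 P + P = 7 P$)
$\left(h + R\right) w{\left(3,A{\left(3,5 \right)} \right)} = \left(3 + 77\right) 7 \cdot 3 = 80 \cdot 21 = 1680$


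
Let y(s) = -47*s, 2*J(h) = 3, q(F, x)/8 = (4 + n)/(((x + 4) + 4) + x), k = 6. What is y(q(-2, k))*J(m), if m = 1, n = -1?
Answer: -423/5 ≈ -84.600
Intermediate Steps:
q(F, x) = 24/(8 + 2*x) (q(F, x) = 8*((4 - 1)/(((x + 4) + 4) + x)) = 8*(3/(((4 + x) + 4) + x)) = 8*(3/((8 + x) + x)) = 8*(3/(8 + 2*x)) = 24/(8 + 2*x))
J(h) = 3/2 (J(h) = (½)*3 = 3/2)
y(q(-2, k))*J(m) = -564/(4 + 6)*(3/2) = -564/10*(3/2) = -47*6/5*(3/2) = -282/5*3/2 = -423/5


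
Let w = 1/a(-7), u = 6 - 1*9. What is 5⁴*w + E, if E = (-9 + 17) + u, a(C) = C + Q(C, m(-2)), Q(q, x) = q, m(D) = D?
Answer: -555/14 ≈ -39.643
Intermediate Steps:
a(C) = 2*C (a(C) = C + C = 2*C)
u = -3 (u = 6 - 9 = -3)
E = 5 (E = (-9 + 17) - 3 = 8 - 3 = 5)
w = -1/14 (w = 1/(2*(-7)) = 1/(-14) = -1/14 ≈ -0.071429)
5⁴*w + E = 5⁴*(-1/14) + 5 = 625*(-1/14) + 5 = -625/14 + 5 = -555/14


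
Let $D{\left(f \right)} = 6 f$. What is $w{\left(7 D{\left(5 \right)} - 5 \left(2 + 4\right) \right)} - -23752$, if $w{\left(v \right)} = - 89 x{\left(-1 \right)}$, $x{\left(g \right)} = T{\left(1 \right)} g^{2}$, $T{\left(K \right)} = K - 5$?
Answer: $24108$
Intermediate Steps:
$T{\left(K \right)} = -5 + K$
$x{\left(g \right)} = - 4 g^{2}$ ($x{\left(g \right)} = \left(-5 + 1\right) g^{2} = - 4 g^{2}$)
$w{\left(v \right)} = 356$ ($w{\left(v \right)} = - 89 \left(- 4 \left(-1\right)^{2}\right) = - 89 \left(\left(-4\right) 1\right) = \left(-89\right) \left(-4\right) = 356$)
$w{\left(7 D{\left(5 \right)} - 5 \left(2 + 4\right) \right)} - -23752 = 356 - -23752 = 356 + 23752 = 24108$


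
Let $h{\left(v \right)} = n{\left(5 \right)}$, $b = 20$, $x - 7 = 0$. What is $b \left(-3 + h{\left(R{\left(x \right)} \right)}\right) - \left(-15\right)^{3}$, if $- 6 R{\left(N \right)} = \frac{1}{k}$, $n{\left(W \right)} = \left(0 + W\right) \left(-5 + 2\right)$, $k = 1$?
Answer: $3015$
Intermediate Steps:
$n{\left(W \right)} = - 3 W$ ($n{\left(W \right)} = W \left(-3\right) = - 3 W$)
$x = 7$ ($x = 7 + 0 = 7$)
$R{\left(N \right)} = - \frac{1}{6}$ ($R{\left(N \right)} = - \frac{1}{6 \cdot 1} = \left(- \frac{1}{6}\right) 1 = - \frac{1}{6}$)
$h{\left(v \right)} = -15$ ($h{\left(v \right)} = \left(-3\right) 5 = -15$)
$b \left(-3 + h{\left(R{\left(x \right)} \right)}\right) - \left(-15\right)^{3} = 20 \left(-3 - 15\right) - \left(-15\right)^{3} = 20 \left(-18\right) - -3375 = -360 + 3375 = 3015$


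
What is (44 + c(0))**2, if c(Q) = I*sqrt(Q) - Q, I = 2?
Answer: 1936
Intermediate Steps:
c(Q) = -Q + 2*sqrt(Q) (c(Q) = 2*sqrt(Q) - Q = -Q + 2*sqrt(Q))
(44 + c(0))**2 = (44 + (-1*0 + 2*sqrt(0)))**2 = (44 + (0 + 2*0))**2 = (44 + (0 + 0))**2 = (44 + 0)**2 = 44**2 = 1936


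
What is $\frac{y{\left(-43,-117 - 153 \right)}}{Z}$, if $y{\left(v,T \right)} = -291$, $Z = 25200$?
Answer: $- \frac{97}{8400} \approx -0.011548$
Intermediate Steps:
$\frac{y{\left(-43,-117 - 153 \right)}}{Z} = - \frac{291}{25200} = \left(-291\right) \frac{1}{25200} = - \frac{97}{8400}$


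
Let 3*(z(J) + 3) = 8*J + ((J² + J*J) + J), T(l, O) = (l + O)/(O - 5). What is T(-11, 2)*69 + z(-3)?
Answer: 201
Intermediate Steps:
T(l, O) = (O + l)/(-5 + O)
z(J) = -3 + 3*J + 2*J²/3 (z(J) = -3 + (8*J + ((J² + J*J) + J))/3 = -3 + (8*J + ((J² + J²) + J))/3 = -3 + (8*J + (2*J² + J))/3 = -3 + (8*J + (J + 2*J²))/3 = -3 + (2*J² + 9*J)/3 = -3 + (3*J + 2*J²/3) = -3 + 3*J + 2*J²/3)
T(-11, 2)*69 + z(-3) = ((2 - 11)/(-5 + 2))*69 + (-3 + 3*(-3) + (⅔)*(-3)²) = (-9/(-3))*69 + (-3 - 9 + (⅔)*9) = -⅓*(-9)*69 + (-3 - 9 + 6) = 3*69 - 6 = 207 - 6 = 201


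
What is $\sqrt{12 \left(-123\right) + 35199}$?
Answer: $3 \sqrt{3747} \approx 183.64$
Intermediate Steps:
$\sqrt{12 \left(-123\right) + 35199} = \sqrt{-1476 + 35199} = \sqrt{33723} = 3 \sqrt{3747}$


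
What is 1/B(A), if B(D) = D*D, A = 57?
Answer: 1/3249 ≈ 0.00030779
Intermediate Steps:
B(D) = D²
1/B(A) = 1/(57²) = 1/3249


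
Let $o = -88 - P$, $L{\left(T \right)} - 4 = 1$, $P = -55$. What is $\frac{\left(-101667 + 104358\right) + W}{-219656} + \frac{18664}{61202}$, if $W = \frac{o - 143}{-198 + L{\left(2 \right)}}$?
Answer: $\frac{379718736917}{1297286798408} \approx 0.2927$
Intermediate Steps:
$L{\left(T \right)} = 5$ ($L{\left(T \right)} = 4 + 1 = 5$)
$o = -33$ ($o = -88 - -55 = -88 + 55 = -33$)
$W = \frac{176}{193}$ ($W = \frac{-33 - 143}{-198 + 5} = - \frac{176}{-193} = \left(-176\right) \left(- \frac{1}{193}\right) = \frac{176}{193} \approx 0.91192$)
$\frac{\left(-101667 + 104358\right) + W}{-219656} + \frac{18664}{61202} = \frac{\left(-101667 + 104358\right) + \frac{176}{193}}{-219656} + \frac{18664}{61202} = \left(2691 + \frac{176}{193}\right) \left(- \frac{1}{219656}\right) + 18664 \cdot \frac{1}{61202} = \frac{519539}{193} \left(- \frac{1}{219656}\right) + \frac{9332}{30601} = - \frac{519539}{42393608} + \frac{9332}{30601} = \frac{379718736917}{1297286798408}$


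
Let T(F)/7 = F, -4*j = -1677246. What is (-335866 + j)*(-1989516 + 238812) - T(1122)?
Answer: -146088378486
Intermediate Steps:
j = 838623/2 (j = -¼*(-1677246) = 838623/2 ≈ 4.1931e+5)
T(F) = 7*F
(-335866 + j)*(-1989516 + 238812) - T(1122) = (-335866 + 838623/2)*(-1989516 + 238812) - 7*1122 = (166891/2)*(-1750704) - 1*7854 = -146088370632 - 7854 = -146088378486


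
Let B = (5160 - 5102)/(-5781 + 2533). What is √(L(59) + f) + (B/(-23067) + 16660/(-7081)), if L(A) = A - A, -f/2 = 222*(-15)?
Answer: -21520581239/9146895912 + 6*√185 ≈ 79.256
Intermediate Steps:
B = -1/56 (B = 58/(-3248) = 58*(-1/3248) = -1/56 ≈ -0.017857)
f = 6660 (f = -444*(-15) = -2*(-3330) = 6660)
L(A) = 0
√(L(59) + f) + (B/(-23067) + 16660/(-7081)) = √(0 + 6660) + (-1/56/(-23067) + 16660/(-7081)) = √6660 + (-1/56*(-1/23067) + 16660*(-1/7081)) = 6*√185 + (1/1291752 - 16660/7081) = 6*√185 - 21520581239/9146895912 = -21520581239/9146895912 + 6*√185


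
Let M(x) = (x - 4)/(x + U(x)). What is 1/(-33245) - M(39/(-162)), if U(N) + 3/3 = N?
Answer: -1522637/531920 ≈ -2.8625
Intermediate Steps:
U(N) = -1 + N
M(x) = (-4 + x)/(-1 + 2*x) (M(x) = (x - 4)/(x + (-1 + x)) = (-4 + x)/(-1 + 2*x))
1/(-33245) - M(39/(-162)) = 1/(-33245) - (-4 + 39/(-162))/(-1 + 2*(39/(-162))) = -1/33245 - (-4 + 39*(-1/162))/(-1 + 2*(39*(-1/162))) = -1/33245 - (-4 - 13/54)/(-1 + 2*(-13/54)) = -1/33245 - (-229)/((-1 - 13/27)*54) = -1/33245 - (-229)/((-40/27)*54) = -1/33245 - (-27)*(-229)/(40*54) = -1/33245 - 1*229/80 = -1/33245 - 229/80 = -1522637/531920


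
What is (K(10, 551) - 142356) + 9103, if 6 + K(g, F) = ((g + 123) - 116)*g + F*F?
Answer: 170512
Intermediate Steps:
K(g, F) = -6 + F² + g*(7 + g) (K(g, F) = -6 + (((g + 123) - 116)*g + F*F) = -6 + (((123 + g) - 116)*g + F²) = -6 + ((7 + g)*g + F²) = -6 + (g*(7 + g) + F²) = -6 + (F² + g*(7 + g)) = -6 + F² + g*(7 + g))
(K(10, 551) - 142356) + 9103 = ((-6 + 551² + 10² + 7*10) - 142356) + 9103 = ((-6 + 303601 + 100 + 70) - 142356) + 9103 = (303765 - 142356) + 9103 = 161409 + 9103 = 170512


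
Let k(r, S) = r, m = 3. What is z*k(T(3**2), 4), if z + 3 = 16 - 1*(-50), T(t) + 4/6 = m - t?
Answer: -420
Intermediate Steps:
T(t) = 7/3 - t (T(t) = -2/3 + (3 - t) = 7/3 - t)
z = 63 (z = -3 + (16 - 1*(-50)) = -3 + (16 + 50) = -3 + 66 = 63)
z*k(T(3**2), 4) = 63*(7/3 - 1*3**2) = 63*(7/3 - 1*9) = 63*(7/3 - 9) = 63*(-20/3) = -420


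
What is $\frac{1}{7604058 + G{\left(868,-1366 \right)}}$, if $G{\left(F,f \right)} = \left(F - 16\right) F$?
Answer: $\frac{1}{8343594} \approx 1.1985 \cdot 10^{-7}$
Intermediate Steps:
$G{\left(F,f \right)} = F \left(-16 + F\right)$ ($G{\left(F,f \right)} = \left(-16 + F\right) F = F \left(-16 + F\right)$)
$\frac{1}{7604058 + G{\left(868,-1366 \right)}} = \frac{1}{7604058 + 868 \left(-16 + 868\right)} = \frac{1}{7604058 + 868 \cdot 852} = \frac{1}{7604058 + 739536} = \frac{1}{8343594}$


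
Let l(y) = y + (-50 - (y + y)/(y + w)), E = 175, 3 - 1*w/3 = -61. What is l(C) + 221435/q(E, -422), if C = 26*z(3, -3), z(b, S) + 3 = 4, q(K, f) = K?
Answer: 4734813/3815 ≈ 1241.1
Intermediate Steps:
w = 192 (w = 9 - 3*(-61) = 9 + 183 = 192)
z(b, S) = 1 (z(b, S) = -3 + 4 = 1)
C = 26 (C = 26*1 = 26)
l(y) = -50 + y - 2*y/(192 + y) (l(y) = y + (-50 - (y + y)/(y + 192)) = y + (-50 - 2*y/(192 + y)) = -50 + y - 2*y/(192 + y))
l(C) + 221435/q(E, -422) = (-9600 + 26**2 + 140*26)/(192 + 26) + 221435/175 = (-9600 + 676 + 3640)/218 + 221435*(1/175) = (1/218)*(-5284) + 44287/35 = -2642/109 + 44287/35 = 4734813/3815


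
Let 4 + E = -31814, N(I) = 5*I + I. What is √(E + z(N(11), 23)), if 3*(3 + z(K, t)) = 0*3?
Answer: I*√31821 ≈ 178.38*I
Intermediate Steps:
N(I) = 6*I
E = -31818 (E = -4 - 31814 = -31818)
z(K, t) = -3 (z(K, t) = -3 + (0*3)/3 = -3 + (⅓)*0 = -3 + 0 = -3)
√(E + z(N(11), 23)) = √(-31818 - 3) = √(-31821) = I*√31821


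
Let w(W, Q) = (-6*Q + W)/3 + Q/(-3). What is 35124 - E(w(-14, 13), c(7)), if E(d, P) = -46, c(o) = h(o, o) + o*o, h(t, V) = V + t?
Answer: 35170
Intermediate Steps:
w(W, Q) = -7*Q/3 + W/3 (w(W, Q) = (W - 6*Q)*(1/3) + Q*(-1/3) = (-2*Q + W/3) - Q/3 = -7*Q/3 + W/3)
c(o) = o**2 + 2*o (c(o) = (o + o) + o*o = 2*o + o**2 = o**2 + 2*o)
35124 - E(w(-14, 13), c(7)) = 35124 - 1*(-46) = 35124 + 46 = 35170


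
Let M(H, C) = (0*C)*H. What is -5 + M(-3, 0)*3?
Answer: -5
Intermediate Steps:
M(H, C) = 0 (M(H, C) = 0*H = 0)
-5 + M(-3, 0)*3 = -5 + 0*3 = -5 + 0 = -5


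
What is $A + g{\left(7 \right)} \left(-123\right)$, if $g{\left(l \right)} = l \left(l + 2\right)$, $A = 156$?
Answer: $-7593$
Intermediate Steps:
$g{\left(l \right)} = l \left(2 + l\right)$
$A + g{\left(7 \right)} \left(-123\right) = 156 + 7 \left(2 + 7\right) \left(-123\right) = 156 + 7 \cdot 9 \left(-123\right) = 156 + 63 \left(-123\right) = 156 - 7749 = -7593$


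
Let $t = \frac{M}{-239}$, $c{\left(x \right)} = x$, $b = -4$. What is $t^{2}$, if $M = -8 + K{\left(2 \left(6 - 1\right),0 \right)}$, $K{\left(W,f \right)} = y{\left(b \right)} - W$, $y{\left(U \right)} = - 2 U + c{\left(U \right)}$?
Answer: $\frac{196}{57121} \approx 0.0034313$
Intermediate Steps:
$y{\left(U \right)} = - U$ ($y{\left(U \right)} = - 2 U + U = - U$)
$K{\left(W,f \right)} = 4 - W$ ($K{\left(W,f \right)} = \left(-1\right) \left(-4\right) - W = 4 - W$)
$M = -14$ ($M = -8 + \left(4 - 2 \left(6 - 1\right)\right) = -8 + \left(4 - 2 \cdot 5\right) = -8 + \left(4 - 10\right) = -8 - 6 = -14$)
$t = \frac{14}{239}$ ($t = - \frac{14}{-239} = \left(-14\right) \left(- \frac{1}{239}\right) = \frac{14}{239} \approx 0.058577$)
$t^{2} = \left(\frac{14}{239}\right)^{2} = \frac{196}{57121}$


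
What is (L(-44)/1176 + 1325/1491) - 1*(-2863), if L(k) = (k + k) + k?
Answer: 59778469/20874 ≈ 2863.8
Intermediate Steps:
L(k) = 3*k (L(k) = 2*k + k = 3*k)
(L(-44)/1176 + 1325/1491) - 1*(-2863) = ((3*(-44))/1176 + 1325/1491) - 1*(-2863) = (-132*1/1176 + 1325*(1/1491)) + 2863 = (-11/98 + 1325/1491) + 2863 = 16207/20874 + 2863 = 59778469/20874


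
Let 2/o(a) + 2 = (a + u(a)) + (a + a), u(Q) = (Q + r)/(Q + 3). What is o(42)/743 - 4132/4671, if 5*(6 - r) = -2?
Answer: -43197988421/48834151263 ≈ -0.88459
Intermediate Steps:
r = 32/5 (r = 6 - 1/5*(-2) = 6 + 2/5 = 32/5 ≈ 6.4000)
u(Q) = (32/5 + Q)/(3 + Q) (u(Q) = (Q + 32/5)/(Q + 3) = (32/5 + Q)/(3 + Q))
o(a) = 2/(-2 + 3*a + (32/5 + a)/(3 + a)) (o(a) = 2/(-2 + ((a + (32/5 + a)/(3 + a)) + (a + a))) = 2/(-2 + ((a + (32/5 + a)/(3 + a)) + 2*a)) = 2/(-2 + (3*a + (32/5 + a)/(3 + a))) = 2/(-2 + 3*a + (32/5 + a)/(3 + a)))
o(42)/743 - 4132/4671 = (10*(3 + 42)/(2 + 15*42**2 + 40*42))/743 - 4132/4671 = (10*45/(2 + 15*1764 + 1680))*(1/743) - 4132*1/4671 = (10*45/(2 + 26460 + 1680))*(1/743) - 4132/4671 = (10*45/28142)*(1/743) - 4132/4671 = (10*(1/28142)*45)*(1/743) - 4132/4671 = (225/14071)*(1/743) - 4132/4671 = 225/10454753 - 4132/4671 = -43197988421/48834151263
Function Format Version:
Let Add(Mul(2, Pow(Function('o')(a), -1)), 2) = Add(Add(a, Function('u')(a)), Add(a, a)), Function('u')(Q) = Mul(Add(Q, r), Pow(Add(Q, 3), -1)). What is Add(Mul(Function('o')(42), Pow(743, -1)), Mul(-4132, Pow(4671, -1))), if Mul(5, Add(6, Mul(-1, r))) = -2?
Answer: Rational(-43197988421, 48834151263) ≈ -0.88459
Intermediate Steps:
r = Rational(32, 5) (r = Add(6, Mul(Rational(-1, 5), -2)) = Add(6, Rational(2, 5)) = Rational(32, 5) ≈ 6.4000)
Function('u')(Q) = Mul(Pow(Add(3, Q), -1), Add(Rational(32, 5), Q)) (Function('u')(Q) = Mul(Add(Q, Rational(32, 5)), Pow(Add(Q, 3), -1)) = Mul(Add(Rational(32, 5), Q), Pow(Add(3, Q), -1)) = Mul(Pow(Add(3, Q), -1), Add(Rational(32, 5), Q)))
Function('o')(a) = Mul(2, Pow(Add(-2, Mul(3, a), Mul(Pow(Add(3, a), -1), Add(Rational(32, 5), a))), -1)) (Function('o')(a) = Mul(2, Pow(Add(-2, Add(Add(a, Mul(Pow(Add(3, a), -1), Add(Rational(32, 5), a))), Add(a, a))), -1)) = Mul(2, Pow(Add(-2, Add(Add(a, Mul(Pow(Add(3, a), -1), Add(Rational(32, 5), a))), Mul(2, a))), -1)) = Mul(2, Pow(Add(-2, Add(Mul(3, a), Mul(Pow(Add(3, a), -1), Add(Rational(32, 5), a)))), -1)) = Mul(2, Pow(Add(-2, Mul(3, a), Mul(Pow(Add(3, a), -1), Add(Rational(32, 5), a))), -1)))
Add(Mul(Function('o')(42), Pow(743, -1)), Mul(-4132, Pow(4671, -1))) = Add(Mul(Mul(10, Pow(Add(2, Mul(15, Pow(42, 2)), Mul(40, 42)), -1), Add(3, 42)), Pow(743, -1)), Mul(-4132, Pow(4671, -1))) = Add(Mul(Mul(10, Pow(Add(2, Mul(15, 1764), 1680), -1), 45), Rational(1, 743)), Mul(-4132, Rational(1, 4671))) = Add(Mul(Mul(10, Pow(Add(2, 26460, 1680), -1), 45), Rational(1, 743)), Rational(-4132, 4671)) = Add(Mul(Mul(10, Pow(28142, -1), 45), Rational(1, 743)), Rational(-4132, 4671)) = Add(Mul(Mul(10, Rational(1, 28142), 45), Rational(1, 743)), Rational(-4132, 4671)) = Add(Mul(Rational(225, 14071), Rational(1, 743)), Rational(-4132, 4671)) = Add(Rational(225, 10454753), Rational(-4132, 4671)) = Rational(-43197988421, 48834151263)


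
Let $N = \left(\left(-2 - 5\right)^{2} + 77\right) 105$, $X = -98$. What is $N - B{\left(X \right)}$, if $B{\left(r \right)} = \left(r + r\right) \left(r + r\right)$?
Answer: $-25186$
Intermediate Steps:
$N = 13230$ ($N = \left(\left(-7\right)^{2} + 77\right) 105 = \left(49 + 77\right) 105 = 126 \cdot 105 = 13230$)
$B{\left(r \right)} = 4 r^{2}$ ($B{\left(r \right)} = 2 r 2 r = 4 r^{2}$)
$N - B{\left(X \right)} = 13230 - 4 \left(-98\right)^{2} = 13230 - 4 \cdot 9604 = 13230 - 38416 = -25186$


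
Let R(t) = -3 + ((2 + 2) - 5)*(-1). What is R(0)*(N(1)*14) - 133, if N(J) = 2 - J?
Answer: -161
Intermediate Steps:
R(t) = -2 (R(t) = -3 + (4 - 5)*(-1) = -3 - 1*(-1) = -3 + 1 = -2)
R(0)*(N(1)*14) - 133 = -2*(2 - 1*1)*14 - 133 = -2*(2 - 1)*14 - 133 = -2*14 - 133 = -28 - 133 = -161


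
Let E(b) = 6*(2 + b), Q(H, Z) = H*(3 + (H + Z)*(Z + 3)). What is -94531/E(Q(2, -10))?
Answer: -94531/720 ≈ -131.29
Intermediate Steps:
Q(H, Z) = H*(3 + (3 + Z)*(H + Z)) (Q(H, Z) = H*(3 + (H + Z)*(3 + Z)) = H*(3 + (3 + Z)*(H + Z)))
E(b) = 12 + 6*b
-94531/E(Q(2, -10)) = -94531/(12 + 6*(2*(3 + (-10)² + 3*2 + 3*(-10) + 2*(-10)))) = -94531/(12 + 6*(2*(3 + 100 + 6 - 30 - 20))) = -94531/(12 + 6*(2*59)) = -94531/(12 + 6*118) = -94531/(12 + 708) = -94531/720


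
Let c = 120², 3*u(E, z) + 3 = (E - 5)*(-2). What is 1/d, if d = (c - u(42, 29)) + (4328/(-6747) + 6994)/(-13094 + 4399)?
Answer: 3911011/56415795403 ≈ 6.9325e-5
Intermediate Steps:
u(E, z) = 7/3 - 2*E/3 (u(E, z) = -1 + ((E - 5)*(-2))/3 = -1 + ((-5 + E)*(-2))/3 = -1 + (10 - 2*E)/3 = -1 + (10/3 - 2*E/3) = 7/3 - 2*E/3)
c = 14400
d = 56415795403/3911011 (d = (14400 - (7/3 - ⅔*42)) + (4328/(-6747) + 6994)/(-13094 + 4399) = (14400 - (7/3 - 28)) + (4328*(-1/6747) + 6994)/(-8695) = (14400 - 1*(-77/3)) + (-4328/6747 + 6994)*(-1/8695) = (14400 + 77/3) + (47184190/6747)*(-1/8695) = 43277/3 - 9436838/11733033 = 56415795403/3911011 ≈ 14425.)
1/d = 1/(56415795403/3911011) = 3911011/56415795403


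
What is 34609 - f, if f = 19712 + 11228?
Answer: 3669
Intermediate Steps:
f = 30940
34609 - f = 34609 - 1*30940 = 34609 - 30940 = 3669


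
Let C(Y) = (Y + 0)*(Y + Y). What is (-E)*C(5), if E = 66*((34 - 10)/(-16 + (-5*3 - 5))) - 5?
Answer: 2450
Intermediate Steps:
E = -49 (E = 66*(24/(-16 + (-15 - 5))) - 5 = 66*(24/(-16 - 20)) - 5 = 66*(24/(-36)) - 5 = 66*(24*(-1/36)) - 5 = 66*(-⅔) - 5 = -44 - 5 = -49)
C(Y) = 2*Y² (C(Y) = Y*(2*Y) = 2*Y²)
(-E)*C(5) = (-1*(-49))*(2*5²) = 49*(2*25) = 49*50 = 2450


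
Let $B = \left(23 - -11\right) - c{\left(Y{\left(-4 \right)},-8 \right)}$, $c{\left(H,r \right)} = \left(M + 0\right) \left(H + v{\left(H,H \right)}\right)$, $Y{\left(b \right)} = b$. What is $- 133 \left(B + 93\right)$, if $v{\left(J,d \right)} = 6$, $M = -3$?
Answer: $-17689$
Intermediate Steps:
$c{\left(H,r \right)} = -18 - 3 H$ ($c{\left(H,r \right)} = \left(-3 + 0\right) \left(H + 6\right) = - 3 \left(6 + H\right) = -18 - 3 H$)
$B = 40$ ($B = \left(23 - -11\right) - \left(-18 - -12\right) = \left(23 + 11\right) - \left(-18 + 12\right) = 34 - -6 = 34 + 6 = 40$)
$- 133 \left(B + 93\right) = - 133 \left(40 + 93\right) = \left(-133\right) 133 = -17689$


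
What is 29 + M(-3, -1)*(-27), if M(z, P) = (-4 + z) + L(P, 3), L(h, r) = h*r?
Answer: 299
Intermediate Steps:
M(z, P) = -4 + z + 3*P (M(z, P) = (-4 + z) + P*3 = (-4 + z) + 3*P = -4 + z + 3*P)
29 + M(-3, -1)*(-27) = 29 + (-4 - 3 + 3*(-1))*(-27) = 29 + (-4 - 3 - 3)*(-27) = 29 - 10*(-27) = 29 + 270 = 299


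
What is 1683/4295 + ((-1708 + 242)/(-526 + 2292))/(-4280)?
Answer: 1272721831/3246367160 ≈ 0.39205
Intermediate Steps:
1683/4295 + ((-1708 + 242)/(-526 + 2292))/(-4280) = 1683*(1/4295) - 1466/1766*(-1/4280) = 1683/4295 - 1466*1/1766*(-1/4280) = 1683/4295 - 733/883*(-1/4280) = 1683/4295 + 733/3779240 = 1272721831/3246367160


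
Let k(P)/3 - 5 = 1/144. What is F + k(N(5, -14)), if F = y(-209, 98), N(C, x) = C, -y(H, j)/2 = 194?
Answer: -17903/48 ≈ -372.98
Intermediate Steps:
y(H, j) = -388 (y(H, j) = -2*194 = -388)
k(P) = 721/48 (k(P) = 15 + 3/144 = 15 + 3*(1/144) = 15 + 1/48 = 721/48)
F = -388
F + k(N(5, -14)) = -388 + 721/48 = -17903/48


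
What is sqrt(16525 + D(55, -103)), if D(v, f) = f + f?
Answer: sqrt(16319) ≈ 127.75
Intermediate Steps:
D(v, f) = 2*f
sqrt(16525 + D(55, -103)) = sqrt(16525 + 2*(-103)) = sqrt(16525 - 206) = sqrt(16319)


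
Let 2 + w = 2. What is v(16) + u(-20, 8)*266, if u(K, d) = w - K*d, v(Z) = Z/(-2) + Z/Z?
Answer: 42553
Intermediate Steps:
w = 0 (w = -2 + 2 = 0)
v(Z) = 1 - Z/2 (v(Z) = Z*(-½) + 1 = -Z/2 + 1 = 1 - Z/2)
u(K, d) = -K*d (u(K, d) = 0 - K*d = -K*d)
v(16) + u(-20, 8)*266 = (1 - ½*16) - 1*(-20)*8*266 = (1 - 8) + 160*266 = -7 + 42560 = 42553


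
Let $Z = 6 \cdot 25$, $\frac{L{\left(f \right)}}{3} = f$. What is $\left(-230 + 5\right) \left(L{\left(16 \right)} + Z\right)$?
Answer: $-44550$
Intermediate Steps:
$L{\left(f \right)} = 3 f$
$Z = 150$
$\left(-230 + 5\right) \left(L{\left(16 \right)} + Z\right) = \left(-230 + 5\right) \left(3 \cdot 16 + 150\right) = - 225 \left(48 + 150\right) = \left(-225\right) 198 = -44550$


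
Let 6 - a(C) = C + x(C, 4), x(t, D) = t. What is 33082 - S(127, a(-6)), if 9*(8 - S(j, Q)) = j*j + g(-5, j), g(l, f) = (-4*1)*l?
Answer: 104605/3 ≈ 34868.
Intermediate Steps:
g(l, f) = -4*l
a(C) = 6 - 2*C (a(C) = 6 - (C + C) = 6 - 2*C)
S(j, Q) = 52/9 - j²/9 (S(j, Q) = 8 - (j*j - 4*(-5))/9 = 8 - (j² + 20)/9 = 8 - (20 + j²)/9 = 8 + (-20/9 - j²/9) = 52/9 - j²/9)
33082 - S(127, a(-6)) = 33082 - (52/9 - ⅑*127²) = 33082 - (52/9 - ⅑*16129) = 33082 - (52/9 - 16129/9) = 33082 - 1*(-5359/3) = 33082 + 5359/3 = 104605/3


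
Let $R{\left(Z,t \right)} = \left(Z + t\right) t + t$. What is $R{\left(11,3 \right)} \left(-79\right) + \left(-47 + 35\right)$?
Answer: $-3567$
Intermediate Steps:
$R{\left(Z,t \right)} = t + t \left(Z + t\right)$ ($R{\left(Z,t \right)} = t \left(Z + t\right) + t = t + t \left(Z + t\right)$)
$R{\left(11,3 \right)} \left(-79\right) + \left(-47 + 35\right) = 3 \left(1 + 11 + 3\right) \left(-79\right) + \left(-47 + 35\right) = 3 \cdot 15 \left(-79\right) - 12 = 45 \left(-79\right) - 12 = -3555 - 12 = -3567$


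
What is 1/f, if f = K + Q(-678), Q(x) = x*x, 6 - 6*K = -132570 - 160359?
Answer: 2/1017013 ≈ 1.9665e-6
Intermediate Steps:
K = 97645/2 (K = 1 - (-132570 - 160359)/6 = 1 - ⅙*(-292929) = 1 + 97643/2 = 97645/2 ≈ 48823.)
Q(x) = x²
f = 1017013/2 (f = 97645/2 + (-678)² = 97645/2 + 459684 = 1017013/2 ≈ 5.0851e+5)
1/f = 1/(1017013/2) = 2/1017013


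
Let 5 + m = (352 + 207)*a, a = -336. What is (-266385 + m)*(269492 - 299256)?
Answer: 13519225496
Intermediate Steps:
m = -187829 (m = -5 + (352 + 207)*(-336) = -5 + 559*(-336) = -5 - 187824 = -187829)
(-266385 + m)*(269492 - 299256) = (-266385 - 187829)*(269492 - 299256) = -454214*(-29764) = 13519225496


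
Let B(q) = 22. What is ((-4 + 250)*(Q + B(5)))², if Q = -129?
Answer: 692847684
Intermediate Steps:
((-4 + 250)*(Q + B(5)))² = ((-4 + 250)*(-129 + 22))² = (246*(-107))² = (-26322)² = 692847684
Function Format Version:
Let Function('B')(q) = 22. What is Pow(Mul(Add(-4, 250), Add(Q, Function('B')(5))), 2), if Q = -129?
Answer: 692847684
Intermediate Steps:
Pow(Mul(Add(-4, 250), Add(Q, Function('B')(5))), 2) = Pow(Mul(Add(-4, 250), Add(-129, 22)), 2) = Pow(Mul(246, -107), 2) = Pow(-26322, 2) = 692847684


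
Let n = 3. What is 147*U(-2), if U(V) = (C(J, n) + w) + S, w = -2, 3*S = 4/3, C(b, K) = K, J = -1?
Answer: 637/3 ≈ 212.33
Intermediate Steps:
S = 4/9 (S = (4/3)/3 = (4*(1/3))/3 = (1/3)*(4/3) = 4/9 ≈ 0.44444)
U(V) = 13/9 (U(V) = (3 - 2) + 4/9 = 1 + 4/9 = 13/9)
147*U(-2) = 147*(13/9) = 637/3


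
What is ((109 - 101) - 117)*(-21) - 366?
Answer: 1923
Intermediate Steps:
((109 - 101) - 117)*(-21) - 366 = (8 - 117)*(-21) - 366 = -109*(-21) - 366 = 2289 - 366 = 1923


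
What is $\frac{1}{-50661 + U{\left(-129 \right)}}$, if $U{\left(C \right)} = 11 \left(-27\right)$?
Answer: $- \frac{1}{50958} \approx -1.9624 \cdot 10^{-5}$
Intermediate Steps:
$U{\left(C \right)} = -297$
$\frac{1}{-50661 + U{\left(-129 \right)}} = \frac{1}{-50661 - 297} = \frac{1}{-50958} = - \frac{1}{50958}$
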